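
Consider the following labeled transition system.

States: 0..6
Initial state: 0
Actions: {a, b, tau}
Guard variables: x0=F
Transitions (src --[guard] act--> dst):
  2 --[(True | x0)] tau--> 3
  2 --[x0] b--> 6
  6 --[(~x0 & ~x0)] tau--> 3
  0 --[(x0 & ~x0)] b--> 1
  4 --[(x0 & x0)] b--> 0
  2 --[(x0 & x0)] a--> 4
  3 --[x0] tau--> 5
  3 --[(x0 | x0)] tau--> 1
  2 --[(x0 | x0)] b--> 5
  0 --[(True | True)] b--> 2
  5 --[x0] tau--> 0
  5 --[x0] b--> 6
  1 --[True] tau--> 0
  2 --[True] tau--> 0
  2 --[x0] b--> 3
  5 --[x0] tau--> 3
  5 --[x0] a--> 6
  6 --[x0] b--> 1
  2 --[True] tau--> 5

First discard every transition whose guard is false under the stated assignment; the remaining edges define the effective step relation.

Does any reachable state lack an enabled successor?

R = {0,2,3,5}
  0: b→2  [1 exit(s)]
  2: tau→0  tau→3  tau→5  [3 exit(s)]
  3: ∅  [no exit]
  5: ∅  [no exit]
Path to 3: b·tau

Answer: DEADLOCK at state 3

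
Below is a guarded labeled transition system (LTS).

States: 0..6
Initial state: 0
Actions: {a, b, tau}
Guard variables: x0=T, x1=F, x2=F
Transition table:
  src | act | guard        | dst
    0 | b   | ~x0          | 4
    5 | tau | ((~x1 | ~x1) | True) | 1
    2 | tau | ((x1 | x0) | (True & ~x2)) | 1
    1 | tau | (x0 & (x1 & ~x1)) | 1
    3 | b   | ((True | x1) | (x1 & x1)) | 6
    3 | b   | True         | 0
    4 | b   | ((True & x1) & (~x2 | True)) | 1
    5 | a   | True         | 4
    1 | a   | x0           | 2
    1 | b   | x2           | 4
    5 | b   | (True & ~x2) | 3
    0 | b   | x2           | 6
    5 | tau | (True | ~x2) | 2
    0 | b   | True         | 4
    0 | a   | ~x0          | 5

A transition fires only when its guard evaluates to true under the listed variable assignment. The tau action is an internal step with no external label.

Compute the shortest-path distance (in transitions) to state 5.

Answer: UNREACHABLE

Working:
Breadth-first toward 5:
  Layer 0: {0}
  Layer 1: {4}
5 never appears.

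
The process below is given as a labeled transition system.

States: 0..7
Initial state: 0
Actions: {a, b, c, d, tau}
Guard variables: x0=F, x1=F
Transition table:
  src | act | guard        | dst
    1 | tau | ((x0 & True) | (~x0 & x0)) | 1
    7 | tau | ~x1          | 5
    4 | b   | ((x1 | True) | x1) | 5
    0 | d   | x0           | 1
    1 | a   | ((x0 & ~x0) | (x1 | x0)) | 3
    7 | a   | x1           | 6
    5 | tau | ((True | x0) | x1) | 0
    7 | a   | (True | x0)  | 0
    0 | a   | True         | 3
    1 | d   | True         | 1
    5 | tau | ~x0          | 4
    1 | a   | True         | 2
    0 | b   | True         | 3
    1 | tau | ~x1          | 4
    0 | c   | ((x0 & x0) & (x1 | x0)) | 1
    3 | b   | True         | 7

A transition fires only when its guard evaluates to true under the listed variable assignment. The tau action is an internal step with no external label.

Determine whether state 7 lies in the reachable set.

After dropping false guards: 11 live edges.
L0 = {0}
L1 = {3}  total {0,3}
L2 = {7}  total {0,3,7}
L3 = {5}  total {0,3,5,7}
L4 = {4}  total {0,3,4,5,7}
Reach set: {0,3,4,5,7}
trace reaching 7: a·b

Answer: REACHABLE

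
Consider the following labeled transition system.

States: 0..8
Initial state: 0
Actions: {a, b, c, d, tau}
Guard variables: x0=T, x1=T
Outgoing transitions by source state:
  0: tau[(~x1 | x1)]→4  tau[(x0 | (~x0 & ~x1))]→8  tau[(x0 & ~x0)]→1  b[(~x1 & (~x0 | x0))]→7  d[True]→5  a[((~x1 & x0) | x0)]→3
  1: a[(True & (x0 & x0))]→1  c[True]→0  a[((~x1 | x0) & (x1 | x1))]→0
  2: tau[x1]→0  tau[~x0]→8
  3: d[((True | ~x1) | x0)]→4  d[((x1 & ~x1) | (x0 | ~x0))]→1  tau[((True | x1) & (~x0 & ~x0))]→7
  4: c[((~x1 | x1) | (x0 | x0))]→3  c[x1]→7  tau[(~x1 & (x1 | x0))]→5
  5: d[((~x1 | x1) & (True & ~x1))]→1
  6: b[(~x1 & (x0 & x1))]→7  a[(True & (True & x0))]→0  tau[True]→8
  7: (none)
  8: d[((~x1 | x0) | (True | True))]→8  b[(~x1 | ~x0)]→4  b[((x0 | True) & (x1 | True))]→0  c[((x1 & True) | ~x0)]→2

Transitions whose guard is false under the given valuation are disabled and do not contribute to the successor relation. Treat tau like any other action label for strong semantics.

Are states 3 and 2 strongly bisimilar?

Answer: NOT BISIMILAR

Trace:
Refine partition for ~:
  round 0: {{0,1,2,3,4,5,6,7,8}}
  round 1: {{0},{1},{2},{3},{4},{5,7},{6},{8}}
8 equivalence class(es) (converged in 2)
class of 3: {3}; class of 2: {2}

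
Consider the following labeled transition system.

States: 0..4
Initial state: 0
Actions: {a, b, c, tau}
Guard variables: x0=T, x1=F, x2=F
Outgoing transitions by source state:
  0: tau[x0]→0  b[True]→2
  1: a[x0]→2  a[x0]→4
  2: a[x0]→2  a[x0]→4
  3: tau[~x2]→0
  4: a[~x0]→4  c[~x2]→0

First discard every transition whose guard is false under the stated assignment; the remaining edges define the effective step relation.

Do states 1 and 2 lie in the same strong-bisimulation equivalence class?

Compute ~ classes (split until stable):
  π0 = {{0,1,2,3,4}}
  π1 = {{0},{1,2},{3},{4}}
4 equivalence class(es) (converged in 2)
class of 1: {1,2}; class of 2: {1,2}

Answer: BISIMILAR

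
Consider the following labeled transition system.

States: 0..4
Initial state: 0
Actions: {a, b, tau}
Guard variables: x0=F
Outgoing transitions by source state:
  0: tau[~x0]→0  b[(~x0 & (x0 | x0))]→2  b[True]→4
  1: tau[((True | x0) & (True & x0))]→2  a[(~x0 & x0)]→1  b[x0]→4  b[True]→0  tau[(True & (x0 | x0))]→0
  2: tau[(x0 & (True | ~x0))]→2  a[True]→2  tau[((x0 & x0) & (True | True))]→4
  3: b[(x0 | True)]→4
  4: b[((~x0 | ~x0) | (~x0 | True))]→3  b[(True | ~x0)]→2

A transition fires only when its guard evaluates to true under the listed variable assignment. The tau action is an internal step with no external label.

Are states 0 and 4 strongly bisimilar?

Answer: NOT BISIMILAR

Trace:
Compute ~ classes (split until stable):
  round 0: {{0,1,2,3,4}}
  round 1: {{0},{1,3,4},{2}}
  round 2: {{0},{1},{2},{3},{4}}
stable after 3 split(s): 5 block(s)
0∈{0}, 4∈{4}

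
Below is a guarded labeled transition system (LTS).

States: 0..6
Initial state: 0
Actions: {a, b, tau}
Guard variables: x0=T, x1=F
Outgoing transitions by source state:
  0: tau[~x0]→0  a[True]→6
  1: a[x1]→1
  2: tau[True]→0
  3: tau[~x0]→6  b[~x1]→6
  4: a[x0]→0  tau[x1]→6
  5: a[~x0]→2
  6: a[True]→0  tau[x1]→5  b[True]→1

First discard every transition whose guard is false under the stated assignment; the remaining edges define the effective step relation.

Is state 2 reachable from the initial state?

6 transition(s) survive guard evaluation.
depth 0: {0}
depth 1: {6}  total {0,6}
depth 2: {1}  total {0,1,6}
Reach set: {0,1,6}

Answer: UNREACHABLE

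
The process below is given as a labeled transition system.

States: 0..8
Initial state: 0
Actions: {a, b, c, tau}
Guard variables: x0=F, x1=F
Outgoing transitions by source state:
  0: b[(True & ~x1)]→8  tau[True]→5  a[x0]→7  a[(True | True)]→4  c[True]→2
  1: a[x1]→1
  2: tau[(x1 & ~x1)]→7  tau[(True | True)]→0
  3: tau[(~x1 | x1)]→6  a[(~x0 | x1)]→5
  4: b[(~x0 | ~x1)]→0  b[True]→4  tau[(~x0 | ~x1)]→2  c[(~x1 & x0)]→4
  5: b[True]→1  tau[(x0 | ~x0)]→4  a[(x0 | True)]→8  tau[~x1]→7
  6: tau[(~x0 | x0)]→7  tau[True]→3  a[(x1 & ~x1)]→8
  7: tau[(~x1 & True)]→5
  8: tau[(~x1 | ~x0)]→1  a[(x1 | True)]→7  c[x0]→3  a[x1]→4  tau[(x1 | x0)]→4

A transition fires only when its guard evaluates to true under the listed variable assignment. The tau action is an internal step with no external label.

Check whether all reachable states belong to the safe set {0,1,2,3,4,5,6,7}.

Answer: INVARIANT VIOLATED at state 8

Working:
Safe = {0,1,2,3,4,5,6,7}
R = {0,1,2,4,5,7,8}
  0: ✓
  1: ✓
  2: ✓
  4: ✓
  5: ✓
  7: ✓
  8: outside
witness against invariant: b → 8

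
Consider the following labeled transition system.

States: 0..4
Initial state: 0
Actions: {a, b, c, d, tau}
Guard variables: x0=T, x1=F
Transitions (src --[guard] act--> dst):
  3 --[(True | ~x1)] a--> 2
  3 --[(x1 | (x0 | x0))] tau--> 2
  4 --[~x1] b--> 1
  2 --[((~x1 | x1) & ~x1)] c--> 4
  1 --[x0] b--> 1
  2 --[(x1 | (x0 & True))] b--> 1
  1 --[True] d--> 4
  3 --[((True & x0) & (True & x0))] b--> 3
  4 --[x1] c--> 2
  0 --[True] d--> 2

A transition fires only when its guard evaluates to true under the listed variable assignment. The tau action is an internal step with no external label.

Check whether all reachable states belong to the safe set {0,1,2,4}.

Safe = {0,1,2,4}
R = {0,1,2,4}
  0: safe
  1: safe
  2: safe
  4: safe

Answer: INVARIANT HOLDS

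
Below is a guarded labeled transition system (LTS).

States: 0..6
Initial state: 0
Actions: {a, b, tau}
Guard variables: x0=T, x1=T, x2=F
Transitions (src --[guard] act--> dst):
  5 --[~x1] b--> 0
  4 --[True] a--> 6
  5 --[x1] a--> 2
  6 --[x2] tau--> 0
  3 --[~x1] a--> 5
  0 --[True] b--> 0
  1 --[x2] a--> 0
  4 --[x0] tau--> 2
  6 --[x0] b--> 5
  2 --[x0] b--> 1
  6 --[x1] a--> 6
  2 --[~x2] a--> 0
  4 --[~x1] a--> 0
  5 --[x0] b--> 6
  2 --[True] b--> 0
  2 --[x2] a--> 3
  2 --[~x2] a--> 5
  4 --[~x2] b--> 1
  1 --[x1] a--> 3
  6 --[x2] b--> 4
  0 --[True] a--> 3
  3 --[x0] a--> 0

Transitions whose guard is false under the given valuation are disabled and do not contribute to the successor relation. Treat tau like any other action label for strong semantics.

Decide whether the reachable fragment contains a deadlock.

Reachable = {0,3}
  0: a→3  b→0  [deg 2]
  3: a→0  [deg 1]

Answer: DEADLOCK-FREE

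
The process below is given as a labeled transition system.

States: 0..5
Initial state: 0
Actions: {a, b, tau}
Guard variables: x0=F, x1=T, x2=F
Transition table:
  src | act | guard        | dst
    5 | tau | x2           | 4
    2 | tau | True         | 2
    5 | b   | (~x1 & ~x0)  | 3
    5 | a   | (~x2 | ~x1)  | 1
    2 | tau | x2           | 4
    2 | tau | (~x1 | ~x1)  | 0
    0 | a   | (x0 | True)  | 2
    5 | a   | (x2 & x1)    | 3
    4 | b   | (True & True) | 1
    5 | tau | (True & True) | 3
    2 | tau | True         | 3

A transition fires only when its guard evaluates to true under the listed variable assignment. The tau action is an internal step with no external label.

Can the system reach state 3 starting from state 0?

After dropping false guards: 6 live edges.
L0 = {0}
L1 = {2}  now seen {0,2}
L2 = {3}  now seen {0,2,3}
Reach set: {0,2,3}
witness 3: a·tau

Answer: REACHABLE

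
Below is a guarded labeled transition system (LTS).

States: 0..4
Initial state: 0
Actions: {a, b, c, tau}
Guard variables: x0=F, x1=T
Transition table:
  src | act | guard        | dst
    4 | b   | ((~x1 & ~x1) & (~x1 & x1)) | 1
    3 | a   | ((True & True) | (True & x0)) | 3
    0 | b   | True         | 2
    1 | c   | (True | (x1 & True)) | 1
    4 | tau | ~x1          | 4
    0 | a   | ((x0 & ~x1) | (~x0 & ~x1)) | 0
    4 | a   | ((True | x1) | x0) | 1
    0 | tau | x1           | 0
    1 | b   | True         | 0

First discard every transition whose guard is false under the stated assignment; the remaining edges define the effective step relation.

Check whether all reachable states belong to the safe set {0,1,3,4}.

Answer: INVARIANT VIOLATED at state 2

Trace:
Inv-set: {0,1,3,4}
R = {0,2}
  0: ✓
  2: outside
counterexample path to 2: b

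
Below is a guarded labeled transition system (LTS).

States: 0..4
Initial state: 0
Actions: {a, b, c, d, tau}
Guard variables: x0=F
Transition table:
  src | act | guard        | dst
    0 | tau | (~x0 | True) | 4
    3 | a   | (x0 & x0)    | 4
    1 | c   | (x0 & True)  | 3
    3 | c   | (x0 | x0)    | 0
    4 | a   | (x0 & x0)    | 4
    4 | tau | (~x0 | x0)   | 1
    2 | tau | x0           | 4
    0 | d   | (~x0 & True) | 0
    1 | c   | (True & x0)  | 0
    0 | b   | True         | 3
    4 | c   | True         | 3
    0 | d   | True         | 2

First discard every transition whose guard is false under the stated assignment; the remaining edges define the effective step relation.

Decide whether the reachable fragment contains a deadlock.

Answer: DEADLOCK at state 1

Working:
R = {0,1,2,3,4}
  0: b→3  d→0  d→2  tau→4  [deg 4]
  1: ∅  [STUCK]
  2: ∅  [STUCK]
  3: ∅  [STUCK]
  4: c→3  tau→1  [deg 2]
witness 1: tau·tau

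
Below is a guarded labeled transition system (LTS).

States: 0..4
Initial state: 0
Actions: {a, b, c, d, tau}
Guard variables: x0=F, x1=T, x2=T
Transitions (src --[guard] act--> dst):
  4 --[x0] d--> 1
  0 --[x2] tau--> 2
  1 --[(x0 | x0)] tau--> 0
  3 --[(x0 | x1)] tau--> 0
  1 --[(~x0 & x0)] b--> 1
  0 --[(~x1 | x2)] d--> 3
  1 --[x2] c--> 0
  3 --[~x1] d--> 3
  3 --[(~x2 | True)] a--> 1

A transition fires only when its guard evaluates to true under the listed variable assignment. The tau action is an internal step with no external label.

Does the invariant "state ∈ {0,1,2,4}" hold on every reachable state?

Inv-set: {0,1,2,4}
R = {0,1,2,3}
  0: ok
  1: ok
  2: ok
  3: VIOLATES
reach 3 via d — violates

Answer: INVARIANT VIOLATED at state 3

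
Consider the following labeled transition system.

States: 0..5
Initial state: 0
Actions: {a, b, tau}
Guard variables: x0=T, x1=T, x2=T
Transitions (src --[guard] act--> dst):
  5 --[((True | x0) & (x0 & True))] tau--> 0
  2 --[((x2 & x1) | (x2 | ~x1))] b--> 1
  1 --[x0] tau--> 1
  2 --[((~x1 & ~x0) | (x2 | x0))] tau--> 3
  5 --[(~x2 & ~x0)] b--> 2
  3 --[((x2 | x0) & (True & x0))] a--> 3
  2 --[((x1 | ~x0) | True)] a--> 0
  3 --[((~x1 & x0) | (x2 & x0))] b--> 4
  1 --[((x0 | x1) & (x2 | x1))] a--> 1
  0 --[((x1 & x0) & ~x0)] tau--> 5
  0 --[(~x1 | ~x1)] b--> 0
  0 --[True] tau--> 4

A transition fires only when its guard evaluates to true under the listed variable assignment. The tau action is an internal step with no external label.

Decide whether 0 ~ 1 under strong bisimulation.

Bisimulation quotient by refinement:
  round 0: {{0,1,2,3,4,5}}
  round 1: {{0,5},{1},{2},{3},{4}}
  round 2: {{0},{1},{2},{3},{4},{5}}
6 equivalence class(es) (converged in 3)
0∈{0}, 1∈{1}

Answer: NOT BISIMILAR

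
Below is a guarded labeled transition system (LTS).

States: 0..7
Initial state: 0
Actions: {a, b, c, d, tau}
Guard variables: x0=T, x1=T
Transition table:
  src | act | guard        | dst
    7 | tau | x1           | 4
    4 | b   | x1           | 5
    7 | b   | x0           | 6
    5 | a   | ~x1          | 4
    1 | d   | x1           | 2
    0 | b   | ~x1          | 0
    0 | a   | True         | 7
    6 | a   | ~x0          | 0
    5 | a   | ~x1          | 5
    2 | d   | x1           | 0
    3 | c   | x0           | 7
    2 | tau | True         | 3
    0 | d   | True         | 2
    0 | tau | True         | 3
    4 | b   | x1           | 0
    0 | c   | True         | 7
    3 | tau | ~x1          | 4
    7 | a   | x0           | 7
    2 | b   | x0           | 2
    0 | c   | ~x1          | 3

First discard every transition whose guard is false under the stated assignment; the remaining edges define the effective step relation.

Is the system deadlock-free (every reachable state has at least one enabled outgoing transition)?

Reach set: {0,2,3,4,5,6,7}
  0: a→7  c→7  d→2  tau→3  [4 out]
  2: b→2  d→0  tau→3  [3 out]
  3: c→7  [1 out]
  4: b→0  b→5  [2 out]
  5: ∅  [deadlock]
  6: ∅  [deadlock]
  7: a→7  b→6  tau→4  [3 out]
witness 5: a·tau·b

Answer: DEADLOCK at state 5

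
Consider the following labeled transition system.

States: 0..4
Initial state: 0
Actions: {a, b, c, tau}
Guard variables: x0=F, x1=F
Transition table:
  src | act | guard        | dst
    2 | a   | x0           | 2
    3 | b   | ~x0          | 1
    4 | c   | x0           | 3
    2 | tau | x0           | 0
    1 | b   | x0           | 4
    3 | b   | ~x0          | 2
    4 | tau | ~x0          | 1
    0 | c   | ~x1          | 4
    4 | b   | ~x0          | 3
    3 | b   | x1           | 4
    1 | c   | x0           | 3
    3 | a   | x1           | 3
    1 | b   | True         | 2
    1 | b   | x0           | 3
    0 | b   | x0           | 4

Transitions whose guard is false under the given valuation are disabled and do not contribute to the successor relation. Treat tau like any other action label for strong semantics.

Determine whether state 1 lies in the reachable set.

After dropping false guards: 6 live edges.
depth 0: {0}
depth 1: {4}  now seen {0,4}
depth 2: {1,3}  now seen {0,1,3,4}
depth 3: {2}  now seen {0,1,2,3,4}
Reachable = {0,1,2,3,4}
Path to 1: c·tau

Answer: REACHABLE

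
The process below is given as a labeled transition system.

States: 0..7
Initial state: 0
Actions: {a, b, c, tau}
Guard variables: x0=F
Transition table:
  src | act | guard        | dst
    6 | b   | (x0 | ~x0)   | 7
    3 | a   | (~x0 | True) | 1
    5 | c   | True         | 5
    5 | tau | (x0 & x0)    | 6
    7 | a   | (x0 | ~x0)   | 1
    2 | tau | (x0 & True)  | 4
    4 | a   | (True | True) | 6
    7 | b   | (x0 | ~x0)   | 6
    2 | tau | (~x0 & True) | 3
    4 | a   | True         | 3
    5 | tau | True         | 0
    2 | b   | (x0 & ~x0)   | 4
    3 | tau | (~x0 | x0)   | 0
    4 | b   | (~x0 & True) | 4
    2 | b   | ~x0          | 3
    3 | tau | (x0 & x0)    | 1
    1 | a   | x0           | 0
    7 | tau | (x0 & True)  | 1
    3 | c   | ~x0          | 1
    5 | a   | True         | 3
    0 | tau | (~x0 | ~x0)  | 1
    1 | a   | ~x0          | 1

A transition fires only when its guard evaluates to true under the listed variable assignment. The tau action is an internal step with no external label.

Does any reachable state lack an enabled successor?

Answer: DEADLOCK-FREE

Working:
Reachable = {0,1}
  0: tau→1  [deg 1]
  1: a→1  [deg 1]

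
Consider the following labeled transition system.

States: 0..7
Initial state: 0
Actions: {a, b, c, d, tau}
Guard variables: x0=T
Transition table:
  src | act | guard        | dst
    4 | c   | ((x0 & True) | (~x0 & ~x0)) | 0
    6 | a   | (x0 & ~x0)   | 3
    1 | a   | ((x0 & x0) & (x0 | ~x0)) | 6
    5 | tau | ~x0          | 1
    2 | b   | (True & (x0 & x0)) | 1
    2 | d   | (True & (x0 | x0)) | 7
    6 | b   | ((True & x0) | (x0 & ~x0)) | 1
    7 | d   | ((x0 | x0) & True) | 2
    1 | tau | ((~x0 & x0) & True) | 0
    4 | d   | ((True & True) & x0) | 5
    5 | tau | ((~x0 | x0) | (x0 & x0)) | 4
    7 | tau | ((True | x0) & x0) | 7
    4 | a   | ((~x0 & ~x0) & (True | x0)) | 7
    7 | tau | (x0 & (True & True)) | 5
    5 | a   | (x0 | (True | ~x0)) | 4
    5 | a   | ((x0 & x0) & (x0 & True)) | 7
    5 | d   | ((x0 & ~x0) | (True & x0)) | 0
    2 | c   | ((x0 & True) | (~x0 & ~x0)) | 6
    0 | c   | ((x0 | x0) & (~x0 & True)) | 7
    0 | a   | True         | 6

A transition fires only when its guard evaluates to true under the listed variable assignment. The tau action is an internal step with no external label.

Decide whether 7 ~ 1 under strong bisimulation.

Answer: NOT BISIMILAR

Analysis:
Bisimulation quotient by refinement:
  π0 = {{0,1,2,3,4,5,6,7}}
  π1 = {{0,1},{2},{3},{4},{5},{6},{7}}
stable after 2 split(s): 7 block(s)
class of 7: {7}; class of 1: {0,1}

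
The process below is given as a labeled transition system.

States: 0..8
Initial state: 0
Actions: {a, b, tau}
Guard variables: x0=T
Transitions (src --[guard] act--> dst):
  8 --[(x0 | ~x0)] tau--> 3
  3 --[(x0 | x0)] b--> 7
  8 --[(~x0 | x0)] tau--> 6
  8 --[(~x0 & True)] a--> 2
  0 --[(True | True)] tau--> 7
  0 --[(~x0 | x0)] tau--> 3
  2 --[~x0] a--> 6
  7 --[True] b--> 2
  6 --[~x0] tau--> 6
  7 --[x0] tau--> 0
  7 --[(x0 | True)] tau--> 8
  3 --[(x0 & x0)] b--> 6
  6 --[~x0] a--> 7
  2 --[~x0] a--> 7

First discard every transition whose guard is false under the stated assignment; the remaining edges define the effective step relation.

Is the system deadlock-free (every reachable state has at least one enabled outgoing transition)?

Reachable = {0,2,3,6,7,8}
  0: tau→3  tau→7  [deg 2]
  2: ∅  [deadlock]
  3: b→6  b→7  [deg 2]
  6: ∅  [deadlock]
  7: b→2  tau→0  tau→8  [deg 3]
  8: tau→3  tau→6  [deg 2]
witness 2: tau·b

Answer: DEADLOCK at state 2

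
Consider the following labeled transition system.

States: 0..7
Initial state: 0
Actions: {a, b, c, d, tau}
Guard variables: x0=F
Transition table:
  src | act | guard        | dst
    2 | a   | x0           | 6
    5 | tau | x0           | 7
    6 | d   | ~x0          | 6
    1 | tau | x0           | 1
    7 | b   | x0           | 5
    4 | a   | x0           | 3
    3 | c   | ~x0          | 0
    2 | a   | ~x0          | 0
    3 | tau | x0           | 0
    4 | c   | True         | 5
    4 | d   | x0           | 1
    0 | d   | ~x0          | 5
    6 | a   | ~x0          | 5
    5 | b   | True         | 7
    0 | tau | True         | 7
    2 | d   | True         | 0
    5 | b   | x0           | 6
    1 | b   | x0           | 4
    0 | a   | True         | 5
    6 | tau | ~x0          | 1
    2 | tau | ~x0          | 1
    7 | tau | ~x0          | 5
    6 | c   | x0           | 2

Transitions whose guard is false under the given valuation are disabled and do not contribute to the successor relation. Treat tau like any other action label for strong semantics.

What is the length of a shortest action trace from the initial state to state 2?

Answer: UNREACHABLE

Trace:
Breadth-first toward 2:
  depth 0: {0}
  depth 1: {5,7}
2 never appears.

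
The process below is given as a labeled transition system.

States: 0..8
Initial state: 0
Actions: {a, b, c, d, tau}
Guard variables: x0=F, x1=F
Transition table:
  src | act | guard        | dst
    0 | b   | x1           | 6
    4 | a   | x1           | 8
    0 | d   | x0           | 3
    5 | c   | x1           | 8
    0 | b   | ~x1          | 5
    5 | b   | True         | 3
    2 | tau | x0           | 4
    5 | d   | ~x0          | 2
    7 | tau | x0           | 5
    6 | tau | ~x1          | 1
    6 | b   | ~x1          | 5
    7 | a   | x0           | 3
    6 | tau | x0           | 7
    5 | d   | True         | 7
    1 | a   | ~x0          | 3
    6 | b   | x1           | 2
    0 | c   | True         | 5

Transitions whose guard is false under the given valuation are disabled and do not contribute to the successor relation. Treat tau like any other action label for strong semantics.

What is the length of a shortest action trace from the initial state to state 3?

Answer: 2

Trace:
BFS to 3:
  L0 = {0}
  L1 = {5}
  L2 = {2,3,7}
first hit 3 at d=2 via b·b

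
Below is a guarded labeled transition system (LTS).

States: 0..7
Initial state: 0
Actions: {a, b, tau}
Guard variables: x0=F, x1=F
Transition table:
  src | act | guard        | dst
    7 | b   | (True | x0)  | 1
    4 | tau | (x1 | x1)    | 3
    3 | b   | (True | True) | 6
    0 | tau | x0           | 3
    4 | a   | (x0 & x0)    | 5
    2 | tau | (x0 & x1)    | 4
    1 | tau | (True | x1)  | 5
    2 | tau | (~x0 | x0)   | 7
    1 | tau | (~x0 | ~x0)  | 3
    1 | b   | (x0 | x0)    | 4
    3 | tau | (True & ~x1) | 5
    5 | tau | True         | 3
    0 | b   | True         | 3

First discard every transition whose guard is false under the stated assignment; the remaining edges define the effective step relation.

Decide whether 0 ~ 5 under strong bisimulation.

Refine partition for ~:
  P[0] = {{0,1,2,3,4,5,6,7}}
  P[1] = {{0,7},{1,2,5},{3},{4,6}}
  P[2] = {{0},{1},{2},{3},{4,6},{5},{7}}
7 equivalence class(es) (converged in 3)
[0]={0}  [5]={5}

Answer: NOT BISIMILAR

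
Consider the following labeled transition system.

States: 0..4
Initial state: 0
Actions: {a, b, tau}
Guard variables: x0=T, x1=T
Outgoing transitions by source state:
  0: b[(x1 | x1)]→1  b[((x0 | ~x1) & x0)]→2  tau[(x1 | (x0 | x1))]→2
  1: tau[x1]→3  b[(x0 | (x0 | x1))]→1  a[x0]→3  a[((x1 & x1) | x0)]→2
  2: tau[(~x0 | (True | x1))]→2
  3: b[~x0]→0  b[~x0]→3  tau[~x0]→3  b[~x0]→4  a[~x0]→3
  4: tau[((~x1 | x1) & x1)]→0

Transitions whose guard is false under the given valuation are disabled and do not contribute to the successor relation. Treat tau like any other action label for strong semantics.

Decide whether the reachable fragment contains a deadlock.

Answer: DEADLOCK at state 3

Working:
Reach set: {0,1,2,3}
  0: b→1  b→2  tau→2  [deg 3]
  1: a→2  a→3  b→1  tau→3  [deg 4]
  2: tau→2  [deg 1]
  3: ∅  [no exit]
Path to 3: b·tau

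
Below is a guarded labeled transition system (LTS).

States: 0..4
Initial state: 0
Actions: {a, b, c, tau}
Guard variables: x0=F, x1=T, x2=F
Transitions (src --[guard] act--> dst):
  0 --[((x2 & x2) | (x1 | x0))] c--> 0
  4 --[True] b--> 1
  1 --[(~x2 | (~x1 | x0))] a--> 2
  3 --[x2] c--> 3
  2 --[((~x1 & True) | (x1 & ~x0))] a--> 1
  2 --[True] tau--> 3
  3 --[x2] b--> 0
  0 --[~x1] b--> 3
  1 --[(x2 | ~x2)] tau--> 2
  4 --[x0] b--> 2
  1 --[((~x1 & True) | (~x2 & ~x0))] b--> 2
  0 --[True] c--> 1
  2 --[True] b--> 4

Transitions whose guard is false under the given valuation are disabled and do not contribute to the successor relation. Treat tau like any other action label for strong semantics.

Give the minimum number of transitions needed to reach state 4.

Answer: 3

Trace:
Breadth-first toward 4:
  L0 = {0}
  L1 = {1}
  L2 = {2}
  L3 = {3,4}
depth(4)=3, e.g. c·a·b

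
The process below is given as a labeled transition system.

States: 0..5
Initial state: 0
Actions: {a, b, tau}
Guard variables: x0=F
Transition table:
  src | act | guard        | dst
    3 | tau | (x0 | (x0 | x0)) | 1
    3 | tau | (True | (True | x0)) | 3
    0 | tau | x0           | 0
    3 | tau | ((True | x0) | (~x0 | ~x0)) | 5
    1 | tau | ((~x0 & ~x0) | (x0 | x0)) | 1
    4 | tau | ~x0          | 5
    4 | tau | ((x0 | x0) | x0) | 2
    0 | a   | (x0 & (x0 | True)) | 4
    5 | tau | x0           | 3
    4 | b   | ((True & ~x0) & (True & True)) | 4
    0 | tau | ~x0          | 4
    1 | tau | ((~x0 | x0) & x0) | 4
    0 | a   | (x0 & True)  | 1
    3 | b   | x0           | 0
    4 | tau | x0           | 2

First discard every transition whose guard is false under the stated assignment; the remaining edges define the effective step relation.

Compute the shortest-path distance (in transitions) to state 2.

Answer: UNREACHABLE

Analysis:
BFS to 2:
  Layer 0: {0}
  Layer 1: {4}
  Layer 2: {5}
2 never appears.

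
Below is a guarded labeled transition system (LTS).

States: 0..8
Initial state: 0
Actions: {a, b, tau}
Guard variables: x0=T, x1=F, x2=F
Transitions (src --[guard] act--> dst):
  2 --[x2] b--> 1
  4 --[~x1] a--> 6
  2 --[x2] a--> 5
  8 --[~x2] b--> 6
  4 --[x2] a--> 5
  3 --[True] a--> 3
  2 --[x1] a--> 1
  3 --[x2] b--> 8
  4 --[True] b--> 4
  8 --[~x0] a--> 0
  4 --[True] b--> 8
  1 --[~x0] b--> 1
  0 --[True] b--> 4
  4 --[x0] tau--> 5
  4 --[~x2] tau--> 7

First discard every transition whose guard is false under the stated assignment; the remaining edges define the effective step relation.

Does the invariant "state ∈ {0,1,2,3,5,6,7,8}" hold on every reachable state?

Safe = {0,1,2,3,5,6,7,8}
R = {0,4,5,6,7,8}
  0: ok
  4: ✗ unsafe
  5: ok
  6: ok
  7: ok
  8: ok
counterexample path to 4: b

Answer: INVARIANT VIOLATED at state 4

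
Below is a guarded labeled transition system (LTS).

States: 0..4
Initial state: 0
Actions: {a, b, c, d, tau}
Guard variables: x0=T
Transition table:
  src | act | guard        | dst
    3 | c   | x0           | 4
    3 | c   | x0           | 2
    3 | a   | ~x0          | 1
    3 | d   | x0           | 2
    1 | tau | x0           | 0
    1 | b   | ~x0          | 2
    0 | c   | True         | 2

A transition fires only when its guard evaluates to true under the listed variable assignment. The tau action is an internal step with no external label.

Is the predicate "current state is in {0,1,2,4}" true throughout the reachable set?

Inv-set: {0,1,2,4}
R = {0,2}
  0: safe
  2: safe

Answer: INVARIANT HOLDS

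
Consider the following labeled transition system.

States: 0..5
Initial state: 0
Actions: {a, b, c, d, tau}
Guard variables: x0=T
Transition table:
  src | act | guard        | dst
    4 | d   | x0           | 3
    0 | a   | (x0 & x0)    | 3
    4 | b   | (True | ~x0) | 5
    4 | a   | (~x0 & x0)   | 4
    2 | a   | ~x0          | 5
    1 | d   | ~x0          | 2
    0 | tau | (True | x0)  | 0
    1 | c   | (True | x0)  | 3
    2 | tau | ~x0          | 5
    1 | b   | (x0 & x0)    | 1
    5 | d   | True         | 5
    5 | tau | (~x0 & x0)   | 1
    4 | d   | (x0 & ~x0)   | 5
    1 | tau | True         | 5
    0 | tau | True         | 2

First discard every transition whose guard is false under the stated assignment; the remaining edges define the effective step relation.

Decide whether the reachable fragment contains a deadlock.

Answer: DEADLOCK at state 2

Working:
Reachable = {0,2,3}
  0: a→3  tau→0  tau→2  [3 out]
  2: ∅  [STUCK]
  3: ∅  [STUCK]
Path to 2: tau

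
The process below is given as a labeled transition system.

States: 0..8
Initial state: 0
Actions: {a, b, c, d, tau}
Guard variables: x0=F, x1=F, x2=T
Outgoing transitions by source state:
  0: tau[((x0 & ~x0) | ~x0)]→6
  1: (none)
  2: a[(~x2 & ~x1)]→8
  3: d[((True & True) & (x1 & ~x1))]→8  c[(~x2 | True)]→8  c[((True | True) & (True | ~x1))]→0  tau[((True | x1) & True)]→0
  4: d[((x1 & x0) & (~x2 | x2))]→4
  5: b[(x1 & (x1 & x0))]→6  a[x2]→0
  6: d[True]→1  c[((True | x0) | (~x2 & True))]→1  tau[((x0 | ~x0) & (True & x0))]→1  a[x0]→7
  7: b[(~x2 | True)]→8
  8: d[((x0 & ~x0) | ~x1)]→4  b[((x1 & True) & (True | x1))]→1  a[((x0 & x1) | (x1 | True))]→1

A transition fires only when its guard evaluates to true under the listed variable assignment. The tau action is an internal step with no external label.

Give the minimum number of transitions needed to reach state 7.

Breadth-first toward 7:
  depth 0: {0}
  depth 1: {6}
  depth 2: {1}
7 never appears.

Answer: UNREACHABLE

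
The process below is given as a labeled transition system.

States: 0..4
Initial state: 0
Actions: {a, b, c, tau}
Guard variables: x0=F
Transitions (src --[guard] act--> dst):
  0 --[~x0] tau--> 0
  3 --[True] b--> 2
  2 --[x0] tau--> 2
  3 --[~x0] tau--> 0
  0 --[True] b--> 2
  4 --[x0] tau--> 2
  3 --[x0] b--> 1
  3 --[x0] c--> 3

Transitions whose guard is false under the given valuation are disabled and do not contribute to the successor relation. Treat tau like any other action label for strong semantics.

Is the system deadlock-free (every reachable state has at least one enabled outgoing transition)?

R = {0,2}
  0: b→2  tau→0  [2 out]
  2: ∅  [deadlock]
trace reaching 2: b

Answer: DEADLOCK at state 2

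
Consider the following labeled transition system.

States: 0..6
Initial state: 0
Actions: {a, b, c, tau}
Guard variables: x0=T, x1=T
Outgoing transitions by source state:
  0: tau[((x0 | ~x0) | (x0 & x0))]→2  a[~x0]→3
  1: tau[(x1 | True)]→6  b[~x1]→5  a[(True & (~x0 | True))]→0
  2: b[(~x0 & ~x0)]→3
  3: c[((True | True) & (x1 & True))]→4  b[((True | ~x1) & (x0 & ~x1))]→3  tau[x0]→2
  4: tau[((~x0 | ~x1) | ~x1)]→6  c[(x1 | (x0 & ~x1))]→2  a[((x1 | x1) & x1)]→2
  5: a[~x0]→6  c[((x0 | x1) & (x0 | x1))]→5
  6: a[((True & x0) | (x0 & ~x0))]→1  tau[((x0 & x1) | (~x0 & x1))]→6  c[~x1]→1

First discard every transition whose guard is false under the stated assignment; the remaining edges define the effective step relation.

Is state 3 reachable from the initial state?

After dropping false guards: 10 live edges.
depth 0: {0}
depth 1: {2}  now seen {0,2}
Reachable = {0,2}

Answer: UNREACHABLE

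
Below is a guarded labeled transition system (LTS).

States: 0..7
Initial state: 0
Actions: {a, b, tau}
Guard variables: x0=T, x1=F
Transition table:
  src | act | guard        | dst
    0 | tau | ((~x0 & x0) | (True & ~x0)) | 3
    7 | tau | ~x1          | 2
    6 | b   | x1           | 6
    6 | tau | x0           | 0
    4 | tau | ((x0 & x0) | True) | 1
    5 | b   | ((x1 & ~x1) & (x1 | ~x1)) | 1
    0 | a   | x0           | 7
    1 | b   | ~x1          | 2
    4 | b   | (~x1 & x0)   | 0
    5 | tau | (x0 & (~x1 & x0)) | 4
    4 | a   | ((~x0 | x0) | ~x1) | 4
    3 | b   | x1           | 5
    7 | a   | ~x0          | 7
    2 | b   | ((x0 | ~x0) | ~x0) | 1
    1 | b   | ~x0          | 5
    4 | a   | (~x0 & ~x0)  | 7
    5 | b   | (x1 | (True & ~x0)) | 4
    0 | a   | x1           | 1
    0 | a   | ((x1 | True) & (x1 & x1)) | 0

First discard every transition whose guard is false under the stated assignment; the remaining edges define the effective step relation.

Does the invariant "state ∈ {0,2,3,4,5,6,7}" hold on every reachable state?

Safe = {0,2,3,4,5,6,7}
Reach set: {0,1,2,7}
  0: ok
  1: ✗ unsafe
  2: ok
  7: ok
reach 1 via a·tau·b — violates

Answer: INVARIANT VIOLATED at state 1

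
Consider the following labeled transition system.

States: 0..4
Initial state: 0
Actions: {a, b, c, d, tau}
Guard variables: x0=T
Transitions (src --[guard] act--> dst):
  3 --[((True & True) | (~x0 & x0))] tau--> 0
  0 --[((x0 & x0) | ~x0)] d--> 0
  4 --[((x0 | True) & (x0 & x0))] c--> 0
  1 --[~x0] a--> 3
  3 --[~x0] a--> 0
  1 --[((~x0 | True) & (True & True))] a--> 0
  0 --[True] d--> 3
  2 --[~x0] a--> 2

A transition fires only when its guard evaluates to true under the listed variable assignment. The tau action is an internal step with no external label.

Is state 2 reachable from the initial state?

Guard filter leaves 5 enabled edge(s).
depth 0: {0}
depth 1: {3}  now seen {0,3}
R = {0,3}

Answer: UNREACHABLE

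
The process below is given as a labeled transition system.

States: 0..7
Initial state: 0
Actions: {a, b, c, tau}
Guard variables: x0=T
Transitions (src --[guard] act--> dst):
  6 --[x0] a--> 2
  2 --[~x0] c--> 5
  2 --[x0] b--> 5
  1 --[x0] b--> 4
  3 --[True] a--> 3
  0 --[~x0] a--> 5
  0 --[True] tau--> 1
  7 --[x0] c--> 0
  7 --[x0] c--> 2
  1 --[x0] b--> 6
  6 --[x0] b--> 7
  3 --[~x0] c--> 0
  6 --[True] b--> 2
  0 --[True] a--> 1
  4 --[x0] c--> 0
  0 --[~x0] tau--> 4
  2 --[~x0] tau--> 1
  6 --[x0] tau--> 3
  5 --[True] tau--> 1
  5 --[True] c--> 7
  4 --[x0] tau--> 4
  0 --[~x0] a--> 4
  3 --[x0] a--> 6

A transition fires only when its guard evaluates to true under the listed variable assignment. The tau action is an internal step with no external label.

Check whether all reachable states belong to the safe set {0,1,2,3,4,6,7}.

Safe = {0,1,2,3,4,6,7}
R = {0,1,2,3,4,5,6,7}
  0: ok
  1: ok
  2: ok
  3: ok
  4: ok
  5: VIOLATES
  6: ok
  7: ok
counterexample path to 5: tau·b·a·b

Answer: INVARIANT VIOLATED at state 5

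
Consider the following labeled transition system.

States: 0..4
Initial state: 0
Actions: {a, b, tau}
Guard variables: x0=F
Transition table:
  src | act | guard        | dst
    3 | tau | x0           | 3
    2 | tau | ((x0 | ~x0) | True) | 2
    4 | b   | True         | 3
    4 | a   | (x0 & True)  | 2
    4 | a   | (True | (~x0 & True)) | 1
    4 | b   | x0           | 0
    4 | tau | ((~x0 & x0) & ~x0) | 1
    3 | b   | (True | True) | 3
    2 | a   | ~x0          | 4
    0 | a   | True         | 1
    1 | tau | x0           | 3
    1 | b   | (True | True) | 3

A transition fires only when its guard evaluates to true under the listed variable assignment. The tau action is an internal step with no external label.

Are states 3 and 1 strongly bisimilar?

Answer: BISIMILAR

Analysis:
Bisimulation quotient by refinement:
  round 0: {{0,1,2,3,4}}
  round 1: {{0},{1,3},{2},{4}}
stable after 2 split(s): 4 block(s)
class of 3: {1,3}; class of 1: {1,3}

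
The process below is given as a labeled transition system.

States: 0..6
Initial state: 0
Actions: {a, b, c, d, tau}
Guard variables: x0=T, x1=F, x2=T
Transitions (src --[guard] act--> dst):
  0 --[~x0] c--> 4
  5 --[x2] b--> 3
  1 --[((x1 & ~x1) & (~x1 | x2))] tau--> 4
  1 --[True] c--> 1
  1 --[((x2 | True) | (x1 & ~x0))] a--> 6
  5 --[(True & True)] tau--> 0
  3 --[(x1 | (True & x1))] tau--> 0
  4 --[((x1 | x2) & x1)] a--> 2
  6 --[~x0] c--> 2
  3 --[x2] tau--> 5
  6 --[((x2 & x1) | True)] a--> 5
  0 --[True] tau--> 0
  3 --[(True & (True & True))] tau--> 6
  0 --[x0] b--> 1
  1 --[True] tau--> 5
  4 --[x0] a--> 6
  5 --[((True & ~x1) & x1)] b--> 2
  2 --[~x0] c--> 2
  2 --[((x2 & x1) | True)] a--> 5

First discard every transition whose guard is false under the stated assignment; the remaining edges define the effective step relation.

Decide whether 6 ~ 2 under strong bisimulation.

Answer: BISIMILAR

Analysis:
Compute ~ classes (split until stable):
  P[0] = {{0,1,2,3,4,5,6}}
  P[1] = {{0,5},{1},{2,4,6},{3}}
  P[2] = {{0},{1},{2,6},{3},{4},{5}}
Fixed point at round 3; 6 class(es).
class of 6: {2,6}; class of 2: {2,6}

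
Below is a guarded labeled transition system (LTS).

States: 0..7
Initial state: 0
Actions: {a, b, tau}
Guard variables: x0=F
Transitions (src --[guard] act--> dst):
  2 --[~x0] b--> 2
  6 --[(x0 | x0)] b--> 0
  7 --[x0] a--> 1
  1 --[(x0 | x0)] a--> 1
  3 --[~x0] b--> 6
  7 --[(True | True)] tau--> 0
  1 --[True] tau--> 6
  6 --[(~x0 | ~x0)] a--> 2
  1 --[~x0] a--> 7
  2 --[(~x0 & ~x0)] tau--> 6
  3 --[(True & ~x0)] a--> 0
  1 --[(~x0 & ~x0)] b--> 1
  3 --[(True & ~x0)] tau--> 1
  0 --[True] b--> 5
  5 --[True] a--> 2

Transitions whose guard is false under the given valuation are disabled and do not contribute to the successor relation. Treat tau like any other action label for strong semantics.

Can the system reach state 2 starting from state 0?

Answer: REACHABLE

Analysis:
After dropping false guards: 12 live edges.
L0 = {0}
L1 = {5}  now seen {0,5}
L2 = {2}  now seen {0,2,5}
L3 = {6}  now seen {0,2,5,6}
Reach set: {0,2,5,6}
witness 2: b·a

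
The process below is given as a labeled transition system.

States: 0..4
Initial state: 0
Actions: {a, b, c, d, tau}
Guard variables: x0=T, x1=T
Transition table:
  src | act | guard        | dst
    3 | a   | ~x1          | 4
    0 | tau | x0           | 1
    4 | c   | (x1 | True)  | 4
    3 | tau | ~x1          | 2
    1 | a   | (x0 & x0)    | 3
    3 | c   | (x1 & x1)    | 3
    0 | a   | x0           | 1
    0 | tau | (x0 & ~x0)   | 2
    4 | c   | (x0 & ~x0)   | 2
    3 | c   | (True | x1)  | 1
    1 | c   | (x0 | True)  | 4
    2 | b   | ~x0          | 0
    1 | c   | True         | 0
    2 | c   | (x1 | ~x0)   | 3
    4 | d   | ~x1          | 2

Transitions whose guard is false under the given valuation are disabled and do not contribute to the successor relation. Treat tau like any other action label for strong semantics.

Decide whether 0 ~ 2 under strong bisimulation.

Bisimulation quotient by refinement:
  P[0] = {{0,1,2,3,4}}
  P[1] = {{0},{1},{2,3,4}}
  P[2] = {{0},{1},{2,4},{3}}
  P[3] = {{0},{1},{2},{3},{4}}
stable after 4 split(s): 5 block(s)
class of 0: {0}; class of 2: {2}

Answer: NOT BISIMILAR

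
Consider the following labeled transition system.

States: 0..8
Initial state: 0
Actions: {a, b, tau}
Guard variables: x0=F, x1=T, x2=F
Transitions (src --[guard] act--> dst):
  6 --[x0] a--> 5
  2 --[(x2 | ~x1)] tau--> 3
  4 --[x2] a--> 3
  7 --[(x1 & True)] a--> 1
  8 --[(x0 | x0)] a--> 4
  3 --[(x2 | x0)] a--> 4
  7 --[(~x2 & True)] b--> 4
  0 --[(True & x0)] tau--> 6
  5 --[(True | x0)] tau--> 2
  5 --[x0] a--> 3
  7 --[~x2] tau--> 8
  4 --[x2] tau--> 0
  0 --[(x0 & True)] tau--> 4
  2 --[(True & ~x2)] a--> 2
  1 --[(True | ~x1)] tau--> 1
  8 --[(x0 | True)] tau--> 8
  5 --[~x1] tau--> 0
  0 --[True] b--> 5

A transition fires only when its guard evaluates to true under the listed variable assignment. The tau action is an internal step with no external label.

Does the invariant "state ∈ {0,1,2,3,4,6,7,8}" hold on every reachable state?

Answer: INVARIANT VIOLATED at state 5

Working:
Allowed set {0,1,2,3,4,6,7,8}
Reach set: {0,2,5}
  0: ✓
  2: ✓
  5: ✗ unsafe
reach 5 via b — violates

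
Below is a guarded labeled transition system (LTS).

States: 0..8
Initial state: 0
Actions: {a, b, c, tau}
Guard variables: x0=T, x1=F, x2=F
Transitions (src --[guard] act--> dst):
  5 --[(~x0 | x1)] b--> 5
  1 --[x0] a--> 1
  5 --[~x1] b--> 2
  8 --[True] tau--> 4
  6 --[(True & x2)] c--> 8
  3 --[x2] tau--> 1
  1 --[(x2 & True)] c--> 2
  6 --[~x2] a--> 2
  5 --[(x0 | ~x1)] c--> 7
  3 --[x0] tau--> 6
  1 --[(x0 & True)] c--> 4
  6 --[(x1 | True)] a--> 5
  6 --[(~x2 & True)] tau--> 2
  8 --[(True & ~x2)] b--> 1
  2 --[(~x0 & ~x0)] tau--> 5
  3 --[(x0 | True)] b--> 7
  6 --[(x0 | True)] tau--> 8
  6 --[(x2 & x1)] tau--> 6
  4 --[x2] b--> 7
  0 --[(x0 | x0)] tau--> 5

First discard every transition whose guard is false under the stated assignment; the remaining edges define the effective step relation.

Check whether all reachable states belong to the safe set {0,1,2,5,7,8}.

Answer: INVARIANT HOLDS

Working:
Safe = {0,1,2,5,7,8}
Reach set: {0,2,5,7}
  0: ✓
  2: ✓
  5: ✓
  7: ✓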